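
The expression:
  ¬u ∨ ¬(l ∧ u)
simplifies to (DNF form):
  ¬l ∨ ¬u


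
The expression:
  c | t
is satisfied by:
  {t: True, c: True}
  {t: True, c: False}
  {c: True, t: False}


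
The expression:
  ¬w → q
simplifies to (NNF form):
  q ∨ w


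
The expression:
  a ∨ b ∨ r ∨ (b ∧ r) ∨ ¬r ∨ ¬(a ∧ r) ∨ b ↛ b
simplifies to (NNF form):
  True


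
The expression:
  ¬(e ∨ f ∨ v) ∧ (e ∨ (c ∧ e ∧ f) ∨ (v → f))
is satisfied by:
  {v: False, e: False, f: False}


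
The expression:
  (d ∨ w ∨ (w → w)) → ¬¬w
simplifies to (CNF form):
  w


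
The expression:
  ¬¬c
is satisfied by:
  {c: True}


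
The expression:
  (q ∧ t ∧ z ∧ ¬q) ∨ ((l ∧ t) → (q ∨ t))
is always true.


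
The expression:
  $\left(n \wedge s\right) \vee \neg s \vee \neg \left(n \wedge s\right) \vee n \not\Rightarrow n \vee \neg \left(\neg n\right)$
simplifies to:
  $\text{True}$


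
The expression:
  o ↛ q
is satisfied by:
  {o: True, q: False}


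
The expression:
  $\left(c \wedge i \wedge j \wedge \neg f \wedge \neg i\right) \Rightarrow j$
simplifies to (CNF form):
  $\text{True}$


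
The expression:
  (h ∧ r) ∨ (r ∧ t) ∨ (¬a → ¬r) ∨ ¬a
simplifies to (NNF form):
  True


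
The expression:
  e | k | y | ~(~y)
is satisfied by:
  {y: True, k: True, e: True}
  {y: True, k: True, e: False}
  {y: True, e: True, k: False}
  {y: True, e: False, k: False}
  {k: True, e: True, y: False}
  {k: True, e: False, y: False}
  {e: True, k: False, y: False}


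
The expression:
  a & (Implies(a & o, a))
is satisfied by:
  {a: True}


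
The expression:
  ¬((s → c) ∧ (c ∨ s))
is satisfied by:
  {c: False}


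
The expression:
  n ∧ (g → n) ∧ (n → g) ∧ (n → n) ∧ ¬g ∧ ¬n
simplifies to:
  False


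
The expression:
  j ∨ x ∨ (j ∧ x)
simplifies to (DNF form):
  j ∨ x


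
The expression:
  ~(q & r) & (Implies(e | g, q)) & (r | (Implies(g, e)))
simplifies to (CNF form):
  (e | ~g) & (q | ~e) & (~q | ~r)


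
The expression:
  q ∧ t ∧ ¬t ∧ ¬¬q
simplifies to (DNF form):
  False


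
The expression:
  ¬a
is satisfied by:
  {a: False}


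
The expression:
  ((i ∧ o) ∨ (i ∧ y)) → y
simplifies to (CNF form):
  y ∨ ¬i ∨ ¬o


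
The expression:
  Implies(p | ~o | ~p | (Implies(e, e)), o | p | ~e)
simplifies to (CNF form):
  o | p | ~e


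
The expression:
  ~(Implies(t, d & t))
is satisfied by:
  {t: True, d: False}


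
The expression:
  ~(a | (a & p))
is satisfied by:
  {a: False}


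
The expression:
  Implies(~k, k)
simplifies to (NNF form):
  k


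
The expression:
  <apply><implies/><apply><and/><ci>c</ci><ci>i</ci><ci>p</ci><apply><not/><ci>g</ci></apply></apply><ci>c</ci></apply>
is always true.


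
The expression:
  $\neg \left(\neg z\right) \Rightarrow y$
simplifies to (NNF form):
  $y \vee \neg z$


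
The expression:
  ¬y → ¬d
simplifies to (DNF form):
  y ∨ ¬d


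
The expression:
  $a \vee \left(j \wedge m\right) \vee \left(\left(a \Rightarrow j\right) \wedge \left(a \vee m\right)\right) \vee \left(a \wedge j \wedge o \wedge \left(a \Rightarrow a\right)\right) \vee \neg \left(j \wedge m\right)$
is always true.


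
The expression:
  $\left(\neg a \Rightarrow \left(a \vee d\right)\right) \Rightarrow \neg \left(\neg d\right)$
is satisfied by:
  {d: True, a: False}
  {a: False, d: False}
  {a: True, d: True}


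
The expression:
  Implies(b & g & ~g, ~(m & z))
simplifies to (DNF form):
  True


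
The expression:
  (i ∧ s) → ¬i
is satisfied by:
  {s: False, i: False}
  {i: True, s: False}
  {s: True, i: False}


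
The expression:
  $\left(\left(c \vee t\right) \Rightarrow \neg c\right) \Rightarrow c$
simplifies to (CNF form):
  $c$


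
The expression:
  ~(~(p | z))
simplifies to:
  p | z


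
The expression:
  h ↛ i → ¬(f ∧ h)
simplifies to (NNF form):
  i ∨ ¬f ∨ ¬h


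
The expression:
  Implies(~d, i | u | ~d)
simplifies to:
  True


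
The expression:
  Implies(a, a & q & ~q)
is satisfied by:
  {a: False}


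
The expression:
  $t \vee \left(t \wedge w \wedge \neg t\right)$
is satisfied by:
  {t: True}


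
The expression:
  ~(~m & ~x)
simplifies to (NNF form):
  m | x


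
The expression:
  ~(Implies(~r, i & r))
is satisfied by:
  {r: False}


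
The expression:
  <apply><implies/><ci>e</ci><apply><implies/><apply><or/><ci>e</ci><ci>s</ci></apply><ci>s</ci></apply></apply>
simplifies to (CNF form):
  <apply><or/><ci>s</ci><apply><not/><ci>e</ci></apply></apply>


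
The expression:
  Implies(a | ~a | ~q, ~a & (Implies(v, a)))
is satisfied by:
  {v: False, a: False}


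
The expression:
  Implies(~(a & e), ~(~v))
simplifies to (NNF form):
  v | (a & e)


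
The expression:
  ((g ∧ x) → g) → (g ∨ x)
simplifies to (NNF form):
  g ∨ x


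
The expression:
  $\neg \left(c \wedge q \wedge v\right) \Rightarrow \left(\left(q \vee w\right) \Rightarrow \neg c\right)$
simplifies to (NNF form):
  $\left(q \wedge v\right) \vee \left(\neg q \wedge \neg w\right) \vee \neg c$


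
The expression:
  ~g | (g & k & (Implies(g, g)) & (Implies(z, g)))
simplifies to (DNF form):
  k | ~g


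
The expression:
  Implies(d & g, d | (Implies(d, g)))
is always true.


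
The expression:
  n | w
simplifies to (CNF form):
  n | w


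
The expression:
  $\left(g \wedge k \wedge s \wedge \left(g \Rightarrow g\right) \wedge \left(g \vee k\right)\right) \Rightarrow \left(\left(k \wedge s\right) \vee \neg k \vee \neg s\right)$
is always true.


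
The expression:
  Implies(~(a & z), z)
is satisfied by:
  {z: True}


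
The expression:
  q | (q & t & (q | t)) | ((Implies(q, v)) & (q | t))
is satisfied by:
  {t: True, q: True}
  {t: True, q: False}
  {q: True, t: False}


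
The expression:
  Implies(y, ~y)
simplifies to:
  ~y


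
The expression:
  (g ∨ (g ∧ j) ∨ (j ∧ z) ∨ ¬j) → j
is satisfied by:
  {j: True}


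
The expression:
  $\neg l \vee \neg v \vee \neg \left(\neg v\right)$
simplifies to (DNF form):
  $\text{True}$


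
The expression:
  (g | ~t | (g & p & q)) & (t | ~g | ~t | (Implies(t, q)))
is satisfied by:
  {g: True, t: False}
  {t: False, g: False}
  {t: True, g: True}


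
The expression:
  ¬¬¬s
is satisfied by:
  {s: False}


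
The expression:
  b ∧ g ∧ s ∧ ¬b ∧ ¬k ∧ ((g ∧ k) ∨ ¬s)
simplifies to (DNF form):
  False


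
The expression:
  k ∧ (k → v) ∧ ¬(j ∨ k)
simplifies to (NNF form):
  False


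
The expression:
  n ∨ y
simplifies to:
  n ∨ y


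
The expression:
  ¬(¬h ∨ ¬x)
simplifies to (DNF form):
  h ∧ x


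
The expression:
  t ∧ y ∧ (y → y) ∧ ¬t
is never true.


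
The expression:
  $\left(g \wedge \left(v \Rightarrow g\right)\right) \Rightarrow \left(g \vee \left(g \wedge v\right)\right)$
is always true.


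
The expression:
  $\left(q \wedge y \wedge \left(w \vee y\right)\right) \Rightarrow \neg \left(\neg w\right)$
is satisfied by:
  {w: True, q: False, y: False}
  {w: False, q: False, y: False}
  {y: True, w: True, q: False}
  {y: True, w: False, q: False}
  {q: True, w: True, y: False}
  {q: True, w: False, y: False}
  {q: True, y: True, w: True}


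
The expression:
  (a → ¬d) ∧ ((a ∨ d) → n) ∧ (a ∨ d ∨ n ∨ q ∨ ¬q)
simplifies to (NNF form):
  (n ∧ ¬a) ∨ (n ∧ ¬d) ∨ (¬a ∧ ¬d)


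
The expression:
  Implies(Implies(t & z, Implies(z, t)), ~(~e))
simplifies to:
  e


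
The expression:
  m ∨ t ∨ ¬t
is always true.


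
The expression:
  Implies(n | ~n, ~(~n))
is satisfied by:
  {n: True}


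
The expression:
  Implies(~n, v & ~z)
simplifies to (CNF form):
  (n | v) & (n | ~z)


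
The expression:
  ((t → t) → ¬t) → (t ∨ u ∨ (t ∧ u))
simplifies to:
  t ∨ u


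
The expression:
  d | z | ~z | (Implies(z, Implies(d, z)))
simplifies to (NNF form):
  True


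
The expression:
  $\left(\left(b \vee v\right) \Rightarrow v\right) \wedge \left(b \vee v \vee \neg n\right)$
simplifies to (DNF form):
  $v \vee \left(\neg b \wedge \neg n\right)$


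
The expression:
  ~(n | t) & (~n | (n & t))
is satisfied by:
  {n: False, t: False}


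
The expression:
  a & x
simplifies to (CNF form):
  a & x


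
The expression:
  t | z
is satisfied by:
  {t: True, z: True}
  {t: True, z: False}
  {z: True, t: False}


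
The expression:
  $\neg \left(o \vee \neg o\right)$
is never true.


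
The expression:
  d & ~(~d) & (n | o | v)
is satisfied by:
  {n: True, o: True, v: True, d: True}
  {n: True, o: True, d: True, v: False}
  {n: True, v: True, d: True, o: False}
  {n: True, d: True, v: False, o: False}
  {o: True, d: True, v: True, n: False}
  {o: True, d: True, v: False, n: False}
  {d: True, v: True, o: False, n: False}


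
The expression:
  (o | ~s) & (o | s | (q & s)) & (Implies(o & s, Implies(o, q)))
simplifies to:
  o & (q | ~s)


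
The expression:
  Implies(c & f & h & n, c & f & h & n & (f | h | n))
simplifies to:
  True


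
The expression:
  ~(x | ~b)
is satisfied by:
  {b: True, x: False}


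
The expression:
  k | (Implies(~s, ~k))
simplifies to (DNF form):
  True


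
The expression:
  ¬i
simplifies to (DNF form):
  ¬i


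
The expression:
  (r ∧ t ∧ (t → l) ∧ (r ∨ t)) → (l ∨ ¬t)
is always true.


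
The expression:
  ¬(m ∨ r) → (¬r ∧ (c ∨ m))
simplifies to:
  c ∨ m ∨ r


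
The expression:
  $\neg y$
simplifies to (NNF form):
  $\neg y$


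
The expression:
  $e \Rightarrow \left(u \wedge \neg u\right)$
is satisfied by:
  {e: False}


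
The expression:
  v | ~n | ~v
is always true.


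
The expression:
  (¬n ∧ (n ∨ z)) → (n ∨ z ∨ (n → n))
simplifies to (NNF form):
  True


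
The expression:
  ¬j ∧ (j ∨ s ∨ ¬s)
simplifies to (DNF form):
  ¬j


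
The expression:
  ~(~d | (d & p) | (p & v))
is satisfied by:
  {d: True, p: False}


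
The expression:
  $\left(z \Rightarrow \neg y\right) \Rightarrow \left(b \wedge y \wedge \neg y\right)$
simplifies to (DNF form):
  $y \wedge z$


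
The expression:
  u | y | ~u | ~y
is always true.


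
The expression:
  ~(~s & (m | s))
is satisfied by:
  {s: True, m: False}
  {m: False, s: False}
  {m: True, s: True}


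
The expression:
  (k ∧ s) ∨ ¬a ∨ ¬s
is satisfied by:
  {k: True, s: False, a: False}
  {s: False, a: False, k: False}
  {a: True, k: True, s: False}
  {a: True, s: False, k: False}
  {k: True, s: True, a: False}
  {s: True, k: False, a: False}
  {a: True, s: True, k: True}


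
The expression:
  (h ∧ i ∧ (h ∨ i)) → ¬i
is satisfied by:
  {h: False, i: False}
  {i: True, h: False}
  {h: True, i: False}


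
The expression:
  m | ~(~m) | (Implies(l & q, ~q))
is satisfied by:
  {m: True, l: False, q: False}
  {l: False, q: False, m: False}
  {m: True, q: True, l: False}
  {q: True, l: False, m: False}
  {m: True, l: True, q: False}
  {l: True, m: False, q: False}
  {m: True, q: True, l: True}


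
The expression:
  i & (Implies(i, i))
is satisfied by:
  {i: True}


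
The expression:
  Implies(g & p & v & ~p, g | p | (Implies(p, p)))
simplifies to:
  True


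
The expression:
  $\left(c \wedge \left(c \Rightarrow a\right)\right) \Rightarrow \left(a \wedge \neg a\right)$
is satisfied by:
  {c: False, a: False}
  {a: True, c: False}
  {c: True, a: False}


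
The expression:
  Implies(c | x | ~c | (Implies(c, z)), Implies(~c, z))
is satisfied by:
  {z: True, c: True}
  {z: True, c: False}
  {c: True, z: False}


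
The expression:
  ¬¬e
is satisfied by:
  {e: True}


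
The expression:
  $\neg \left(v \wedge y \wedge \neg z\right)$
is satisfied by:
  {z: True, v: False, y: False}
  {v: False, y: False, z: False}
  {y: True, z: True, v: False}
  {y: True, v: False, z: False}
  {z: True, v: True, y: False}
  {v: True, z: False, y: False}
  {y: True, v: True, z: True}


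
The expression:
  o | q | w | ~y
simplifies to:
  o | q | w | ~y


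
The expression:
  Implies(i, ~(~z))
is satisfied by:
  {z: True, i: False}
  {i: False, z: False}
  {i: True, z: True}


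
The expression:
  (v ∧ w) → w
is always true.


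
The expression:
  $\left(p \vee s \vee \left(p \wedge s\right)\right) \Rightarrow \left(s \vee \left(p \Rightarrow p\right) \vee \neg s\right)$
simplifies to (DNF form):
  $\text{True}$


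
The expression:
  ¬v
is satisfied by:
  {v: False}


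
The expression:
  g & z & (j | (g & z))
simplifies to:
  g & z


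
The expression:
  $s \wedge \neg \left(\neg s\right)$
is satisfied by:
  {s: True}


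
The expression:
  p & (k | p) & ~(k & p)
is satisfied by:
  {p: True, k: False}


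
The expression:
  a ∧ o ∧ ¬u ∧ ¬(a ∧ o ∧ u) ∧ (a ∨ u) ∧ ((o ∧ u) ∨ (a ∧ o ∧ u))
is never true.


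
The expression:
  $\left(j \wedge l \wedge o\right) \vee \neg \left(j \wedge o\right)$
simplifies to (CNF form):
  $l \vee \neg j \vee \neg o$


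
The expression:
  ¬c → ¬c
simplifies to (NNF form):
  True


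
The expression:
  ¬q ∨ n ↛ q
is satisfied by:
  {q: False}


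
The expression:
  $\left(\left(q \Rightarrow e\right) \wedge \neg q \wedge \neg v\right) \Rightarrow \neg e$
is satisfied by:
  {q: True, v: True, e: False}
  {q: True, e: False, v: False}
  {v: True, e: False, q: False}
  {v: False, e: False, q: False}
  {q: True, v: True, e: True}
  {q: True, e: True, v: False}
  {v: True, e: True, q: False}


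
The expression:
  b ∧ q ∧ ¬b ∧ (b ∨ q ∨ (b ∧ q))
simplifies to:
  False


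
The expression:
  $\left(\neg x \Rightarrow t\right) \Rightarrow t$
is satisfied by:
  {t: True, x: False}
  {x: False, t: False}
  {x: True, t: True}


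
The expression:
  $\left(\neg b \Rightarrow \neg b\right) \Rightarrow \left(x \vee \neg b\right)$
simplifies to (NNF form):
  $x \vee \neg b$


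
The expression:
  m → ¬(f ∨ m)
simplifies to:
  ¬m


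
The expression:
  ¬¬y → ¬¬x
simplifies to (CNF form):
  x ∨ ¬y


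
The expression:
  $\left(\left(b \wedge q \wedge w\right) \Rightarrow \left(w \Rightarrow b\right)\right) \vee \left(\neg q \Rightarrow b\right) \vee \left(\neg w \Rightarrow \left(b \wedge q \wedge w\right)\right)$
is always true.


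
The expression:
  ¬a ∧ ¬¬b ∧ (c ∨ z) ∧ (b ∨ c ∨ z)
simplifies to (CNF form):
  b ∧ ¬a ∧ (c ∨ z)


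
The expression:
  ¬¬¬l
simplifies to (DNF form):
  ¬l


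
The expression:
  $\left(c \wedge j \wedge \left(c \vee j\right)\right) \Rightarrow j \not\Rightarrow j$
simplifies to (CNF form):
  $\neg c \vee \neg j$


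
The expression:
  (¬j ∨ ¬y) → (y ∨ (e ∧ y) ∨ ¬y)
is always true.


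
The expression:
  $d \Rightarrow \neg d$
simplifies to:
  $\neg d$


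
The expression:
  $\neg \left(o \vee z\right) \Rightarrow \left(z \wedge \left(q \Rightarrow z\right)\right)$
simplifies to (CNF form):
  $o \vee z$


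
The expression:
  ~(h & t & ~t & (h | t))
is always true.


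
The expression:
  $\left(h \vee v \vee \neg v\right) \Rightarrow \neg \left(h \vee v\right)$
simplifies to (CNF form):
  $\neg h \wedge \neg v$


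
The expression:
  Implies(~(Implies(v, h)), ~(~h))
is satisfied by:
  {h: True, v: False}
  {v: False, h: False}
  {v: True, h: True}


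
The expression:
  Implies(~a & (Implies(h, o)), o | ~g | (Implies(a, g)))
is always true.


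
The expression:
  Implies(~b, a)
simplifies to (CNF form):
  a | b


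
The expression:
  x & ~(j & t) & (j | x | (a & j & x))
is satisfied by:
  {x: True, t: False, j: False}
  {x: True, j: True, t: False}
  {x: True, t: True, j: False}


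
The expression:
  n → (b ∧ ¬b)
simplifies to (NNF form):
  ¬n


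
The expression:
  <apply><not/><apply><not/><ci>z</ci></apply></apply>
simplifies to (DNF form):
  <ci>z</ci>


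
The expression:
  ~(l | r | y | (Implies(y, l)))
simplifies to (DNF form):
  False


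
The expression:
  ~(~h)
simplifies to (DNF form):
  h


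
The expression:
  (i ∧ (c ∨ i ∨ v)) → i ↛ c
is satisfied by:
  {c: False, i: False}
  {i: True, c: False}
  {c: True, i: False}


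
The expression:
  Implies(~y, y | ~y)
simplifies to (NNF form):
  True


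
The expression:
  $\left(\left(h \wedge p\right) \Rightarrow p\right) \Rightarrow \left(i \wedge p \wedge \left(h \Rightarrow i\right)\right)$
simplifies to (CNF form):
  $i \wedge p$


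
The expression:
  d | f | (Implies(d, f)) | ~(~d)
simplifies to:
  True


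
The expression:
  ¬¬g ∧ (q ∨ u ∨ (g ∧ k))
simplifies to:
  g ∧ (k ∨ q ∨ u)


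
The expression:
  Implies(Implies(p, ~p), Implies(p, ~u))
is always true.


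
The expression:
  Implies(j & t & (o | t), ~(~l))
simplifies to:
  l | ~j | ~t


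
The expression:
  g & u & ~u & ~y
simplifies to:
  False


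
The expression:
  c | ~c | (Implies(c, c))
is always true.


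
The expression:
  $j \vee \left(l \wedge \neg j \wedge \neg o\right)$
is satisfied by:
  {j: True, l: True, o: False}
  {j: True, l: False, o: False}
  {o: True, j: True, l: True}
  {o: True, j: True, l: False}
  {l: True, o: False, j: False}


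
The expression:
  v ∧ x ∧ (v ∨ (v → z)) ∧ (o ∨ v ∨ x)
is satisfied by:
  {x: True, v: True}


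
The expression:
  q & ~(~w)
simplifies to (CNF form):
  q & w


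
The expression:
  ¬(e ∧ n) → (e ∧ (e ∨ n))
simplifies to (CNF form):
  e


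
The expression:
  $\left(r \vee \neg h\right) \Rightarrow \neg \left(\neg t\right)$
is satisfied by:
  {t: True, h: True, r: False}
  {t: True, h: False, r: False}
  {r: True, t: True, h: True}
  {r: True, t: True, h: False}
  {h: True, r: False, t: False}


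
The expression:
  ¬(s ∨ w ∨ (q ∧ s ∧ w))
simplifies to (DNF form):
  ¬s ∧ ¬w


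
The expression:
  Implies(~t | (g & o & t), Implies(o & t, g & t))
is always true.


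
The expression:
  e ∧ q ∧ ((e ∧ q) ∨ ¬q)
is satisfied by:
  {e: True, q: True}


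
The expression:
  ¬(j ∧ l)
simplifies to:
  ¬j ∨ ¬l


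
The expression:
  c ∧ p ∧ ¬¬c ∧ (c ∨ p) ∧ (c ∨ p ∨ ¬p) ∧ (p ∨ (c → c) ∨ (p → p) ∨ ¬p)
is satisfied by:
  {c: True, p: True}


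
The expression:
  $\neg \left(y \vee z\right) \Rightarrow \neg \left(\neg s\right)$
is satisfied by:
  {y: True, z: True, s: True}
  {y: True, z: True, s: False}
  {y: True, s: True, z: False}
  {y: True, s: False, z: False}
  {z: True, s: True, y: False}
  {z: True, s: False, y: False}
  {s: True, z: False, y: False}


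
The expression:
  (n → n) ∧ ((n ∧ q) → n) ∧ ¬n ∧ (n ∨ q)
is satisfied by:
  {q: True, n: False}


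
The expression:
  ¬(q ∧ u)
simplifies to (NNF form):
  ¬q ∨ ¬u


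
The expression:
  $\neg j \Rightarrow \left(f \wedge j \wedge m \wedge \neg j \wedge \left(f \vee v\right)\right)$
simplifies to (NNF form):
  $j$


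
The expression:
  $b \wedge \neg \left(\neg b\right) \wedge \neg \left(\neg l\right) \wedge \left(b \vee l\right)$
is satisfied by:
  {b: True, l: True}


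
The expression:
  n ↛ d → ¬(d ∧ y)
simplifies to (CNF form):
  True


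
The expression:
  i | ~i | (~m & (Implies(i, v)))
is always true.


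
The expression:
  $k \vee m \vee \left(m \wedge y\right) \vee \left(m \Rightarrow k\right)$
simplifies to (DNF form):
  $\text{True}$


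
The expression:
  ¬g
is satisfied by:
  {g: False}


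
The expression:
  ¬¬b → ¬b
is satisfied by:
  {b: False}


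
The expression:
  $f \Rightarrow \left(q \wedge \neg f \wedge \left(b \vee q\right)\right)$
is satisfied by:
  {f: False}


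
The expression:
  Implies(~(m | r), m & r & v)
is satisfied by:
  {r: True, m: True}
  {r: True, m: False}
  {m: True, r: False}


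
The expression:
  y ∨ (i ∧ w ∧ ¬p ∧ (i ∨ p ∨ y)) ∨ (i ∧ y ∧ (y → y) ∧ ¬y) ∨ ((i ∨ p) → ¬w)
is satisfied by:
  {y: True, p: False, w: False}
  {p: False, w: False, y: False}
  {w: True, y: True, p: False}
  {w: True, p: False, y: False}
  {y: True, p: True, w: False}
  {p: True, y: False, w: False}
  {w: True, p: True, y: True}


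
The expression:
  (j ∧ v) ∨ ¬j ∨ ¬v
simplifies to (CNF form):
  True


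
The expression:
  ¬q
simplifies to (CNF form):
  ¬q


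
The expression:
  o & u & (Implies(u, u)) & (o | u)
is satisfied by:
  {u: True, o: True}


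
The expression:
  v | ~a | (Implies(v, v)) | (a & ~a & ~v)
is always true.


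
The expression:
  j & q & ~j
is never true.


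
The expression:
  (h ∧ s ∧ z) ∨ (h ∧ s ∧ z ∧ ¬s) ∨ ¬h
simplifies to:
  (s ∧ z) ∨ ¬h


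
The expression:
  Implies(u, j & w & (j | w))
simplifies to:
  ~u | (j & w)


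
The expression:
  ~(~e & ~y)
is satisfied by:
  {y: True, e: True}
  {y: True, e: False}
  {e: True, y: False}


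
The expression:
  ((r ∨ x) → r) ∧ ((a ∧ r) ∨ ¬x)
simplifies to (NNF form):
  (a ∧ r) ∨ ¬x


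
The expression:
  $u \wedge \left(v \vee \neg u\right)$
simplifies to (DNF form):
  $u \wedge v$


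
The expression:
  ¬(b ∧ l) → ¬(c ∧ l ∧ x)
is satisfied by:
  {b: True, l: False, c: False, x: False}
  {b: False, l: False, c: False, x: False}
  {b: True, x: True, l: False, c: False}
  {x: True, b: False, l: False, c: False}
  {b: True, c: True, x: False, l: False}
  {c: True, x: False, l: False, b: False}
  {b: True, x: True, c: True, l: False}
  {x: True, c: True, b: False, l: False}
  {b: True, l: True, x: False, c: False}
  {l: True, x: False, c: False, b: False}
  {b: True, x: True, l: True, c: False}
  {x: True, l: True, b: False, c: False}
  {b: True, c: True, l: True, x: False}
  {c: True, l: True, x: False, b: False}
  {b: True, x: True, c: True, l: True}


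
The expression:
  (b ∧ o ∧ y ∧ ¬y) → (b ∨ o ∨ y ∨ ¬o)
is always true.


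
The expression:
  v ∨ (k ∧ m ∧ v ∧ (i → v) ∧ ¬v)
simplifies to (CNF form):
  v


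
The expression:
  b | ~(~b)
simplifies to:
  b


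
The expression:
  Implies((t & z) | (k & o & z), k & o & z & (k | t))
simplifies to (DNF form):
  ~t | ~z | (k & o)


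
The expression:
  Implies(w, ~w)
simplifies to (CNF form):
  ~w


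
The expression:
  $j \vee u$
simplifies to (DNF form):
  $j \vee u$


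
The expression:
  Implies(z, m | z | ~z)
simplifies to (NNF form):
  True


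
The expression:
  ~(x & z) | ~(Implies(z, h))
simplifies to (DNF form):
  ~h | ~x | ~z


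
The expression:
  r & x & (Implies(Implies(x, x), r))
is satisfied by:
  {r: True, x: True}


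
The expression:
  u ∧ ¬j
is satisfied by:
  {u: True, j: False}


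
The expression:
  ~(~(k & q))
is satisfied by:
  {q: True, k: True}


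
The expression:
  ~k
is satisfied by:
  {k: False}


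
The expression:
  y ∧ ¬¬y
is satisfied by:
  {y: True}


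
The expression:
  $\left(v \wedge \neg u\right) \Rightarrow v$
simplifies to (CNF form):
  $\text{True}$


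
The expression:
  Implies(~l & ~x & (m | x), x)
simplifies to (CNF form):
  l | x | ~m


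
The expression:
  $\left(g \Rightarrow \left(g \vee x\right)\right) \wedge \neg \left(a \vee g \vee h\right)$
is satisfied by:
  {g: False, h: False, a: False}


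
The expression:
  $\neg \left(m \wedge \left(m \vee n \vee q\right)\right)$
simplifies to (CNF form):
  $\neg m$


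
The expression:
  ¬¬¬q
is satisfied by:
  {q: False}


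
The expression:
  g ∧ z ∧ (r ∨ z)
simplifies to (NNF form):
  g ∧ z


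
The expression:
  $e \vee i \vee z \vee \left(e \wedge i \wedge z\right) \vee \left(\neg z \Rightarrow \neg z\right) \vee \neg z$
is always true.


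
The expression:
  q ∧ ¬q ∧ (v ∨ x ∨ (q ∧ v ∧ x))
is never true.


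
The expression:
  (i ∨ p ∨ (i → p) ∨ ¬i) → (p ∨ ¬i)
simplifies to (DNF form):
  p ∨ ¬i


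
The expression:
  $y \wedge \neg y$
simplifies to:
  $\text{False}$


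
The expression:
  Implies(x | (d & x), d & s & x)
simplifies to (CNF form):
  (d | ~x) & (s | ~x)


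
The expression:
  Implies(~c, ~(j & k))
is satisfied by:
  {c: True, k: False, j: False}
  {k: False, j: False, c: False}
  {j: True, c: True, k: False}
  {j: True, k: False, c: False}
  {c: True, k: True, j: False}
  {k: True, c: False, j: False}
  {j: True, k: True, c: True}


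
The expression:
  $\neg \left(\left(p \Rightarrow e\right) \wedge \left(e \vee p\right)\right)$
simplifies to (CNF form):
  $\neg e$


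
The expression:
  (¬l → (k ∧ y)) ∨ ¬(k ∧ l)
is always true.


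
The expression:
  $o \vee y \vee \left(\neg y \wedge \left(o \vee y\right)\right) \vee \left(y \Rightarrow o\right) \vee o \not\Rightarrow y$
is always true.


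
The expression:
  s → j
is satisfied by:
  {j: True, s: False}
  {s: False, j: False}
  {s: True, j: True}


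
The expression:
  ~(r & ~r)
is always true.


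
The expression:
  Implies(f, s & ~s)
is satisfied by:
  {f: False}


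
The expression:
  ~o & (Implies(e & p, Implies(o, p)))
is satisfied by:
  {o: False}


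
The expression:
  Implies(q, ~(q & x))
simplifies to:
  ~q | ~x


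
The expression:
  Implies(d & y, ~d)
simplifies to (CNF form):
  ~d | ~y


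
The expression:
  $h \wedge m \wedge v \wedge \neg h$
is never true.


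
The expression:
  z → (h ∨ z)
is always true.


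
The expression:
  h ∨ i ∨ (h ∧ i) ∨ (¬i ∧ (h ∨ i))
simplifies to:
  h ∨ i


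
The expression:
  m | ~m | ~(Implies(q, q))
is always true.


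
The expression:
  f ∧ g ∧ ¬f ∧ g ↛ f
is never true.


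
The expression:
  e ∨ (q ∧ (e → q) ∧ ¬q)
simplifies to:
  e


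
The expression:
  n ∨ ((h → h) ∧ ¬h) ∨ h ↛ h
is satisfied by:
  {n: True, h: False}
  {h: False, n: False}
  {h: True, n: True}


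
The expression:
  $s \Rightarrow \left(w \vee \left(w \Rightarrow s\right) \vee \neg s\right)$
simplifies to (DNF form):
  $\text{True}$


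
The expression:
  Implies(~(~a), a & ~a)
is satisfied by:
  {a: False}


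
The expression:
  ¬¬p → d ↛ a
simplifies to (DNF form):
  (d ∧ ¬a) ∨ ¬p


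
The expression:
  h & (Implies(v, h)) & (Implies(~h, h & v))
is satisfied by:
  {h: True}


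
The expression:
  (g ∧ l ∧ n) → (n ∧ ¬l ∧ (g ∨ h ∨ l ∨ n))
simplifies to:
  ¬g ∨ ¬l ∨ ¬n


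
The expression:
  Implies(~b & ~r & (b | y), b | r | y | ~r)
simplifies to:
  True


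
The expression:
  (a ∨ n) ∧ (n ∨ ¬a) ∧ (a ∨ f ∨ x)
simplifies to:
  n ∧ (a ∨ f ∨ x)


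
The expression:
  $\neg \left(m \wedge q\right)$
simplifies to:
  $\neg m \vee \neg q$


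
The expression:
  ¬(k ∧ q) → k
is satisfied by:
  {k: True}


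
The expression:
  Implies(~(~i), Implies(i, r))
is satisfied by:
  {r: True, i: False}
  {i: False, r: False}
  {i: True, r: True}


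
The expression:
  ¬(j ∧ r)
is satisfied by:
  {r: False, j: False}
  {j: True, r: False}
  {r: True, j: False}


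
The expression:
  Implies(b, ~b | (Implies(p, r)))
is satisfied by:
  {r: True, p: False, b: False}
  {p: False, b: False, r: False}
  {r: True, b: True, p: False}
  {b: True, p: False, r: False}
  {r: True, p: True, b: False}
  {p: True, r: False, b: False}
  {r: True, b: True, p: True}


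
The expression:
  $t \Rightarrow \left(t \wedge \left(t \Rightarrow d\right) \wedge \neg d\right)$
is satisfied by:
  {t: False}


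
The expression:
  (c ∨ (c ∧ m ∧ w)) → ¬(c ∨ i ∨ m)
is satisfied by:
  {c: False}


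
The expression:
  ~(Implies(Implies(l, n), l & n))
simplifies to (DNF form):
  ~l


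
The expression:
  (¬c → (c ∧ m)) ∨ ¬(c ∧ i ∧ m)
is always true.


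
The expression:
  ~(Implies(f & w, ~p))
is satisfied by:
  {p: True, w: True, f: True}


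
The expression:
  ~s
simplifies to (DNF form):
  ~s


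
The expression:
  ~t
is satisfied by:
  {t: False}


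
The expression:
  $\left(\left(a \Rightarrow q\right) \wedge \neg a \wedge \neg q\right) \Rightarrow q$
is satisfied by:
  {a: True, q: True}
  {a: True, q: False}
  {q: True, a: False}


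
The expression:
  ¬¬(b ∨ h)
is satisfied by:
  {b: True, h: True}
  {b: True, h: False}
  {h: True, b: False}


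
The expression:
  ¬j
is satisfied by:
  {j: False}


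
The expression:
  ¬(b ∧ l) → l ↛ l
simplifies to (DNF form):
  b ∧ l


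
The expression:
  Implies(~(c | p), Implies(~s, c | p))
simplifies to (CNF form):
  c | p | s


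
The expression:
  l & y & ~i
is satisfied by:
  {y: True, l: True, i: False}


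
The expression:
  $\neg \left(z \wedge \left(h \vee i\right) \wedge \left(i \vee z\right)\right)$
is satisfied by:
  {h: False, z: False, i: False}
  {i: True, h: False, z: False}
  {h: True, i: False, z: False}
  {i: True, h: True, z: False}
  {z: True, i: False, h: False}


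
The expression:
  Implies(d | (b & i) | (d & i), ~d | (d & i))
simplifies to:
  i | ~d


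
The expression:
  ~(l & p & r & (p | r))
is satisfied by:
  {l: False, p: False, r: False}
  {r: True, l: False, p: False}
  {p: True, l: False, r: False}
  {r: True, p: True, l: False}
  {l: True, r: False, p: False}
  {r: True, l: True, p: False}
  {p: True, l: True, r: False}


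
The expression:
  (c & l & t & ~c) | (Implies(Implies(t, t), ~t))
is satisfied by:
  {t: False}


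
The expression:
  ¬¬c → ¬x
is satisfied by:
  {c: False, x: False}
  {x: True, c: False}
  {c: True, x: False}


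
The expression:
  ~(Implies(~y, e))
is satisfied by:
  {e: False, y: False}


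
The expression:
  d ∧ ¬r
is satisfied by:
  {d: True, r: False}


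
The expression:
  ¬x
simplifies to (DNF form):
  ¬x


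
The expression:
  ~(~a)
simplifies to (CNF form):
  a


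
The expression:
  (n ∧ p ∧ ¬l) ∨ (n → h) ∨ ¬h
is always true.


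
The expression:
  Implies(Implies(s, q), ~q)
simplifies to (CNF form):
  ~q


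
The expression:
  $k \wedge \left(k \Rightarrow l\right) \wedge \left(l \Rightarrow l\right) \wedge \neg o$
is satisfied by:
  {k: True, l: True, o: False}


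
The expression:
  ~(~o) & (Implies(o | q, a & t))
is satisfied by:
  {t: True, a: True, o: True}


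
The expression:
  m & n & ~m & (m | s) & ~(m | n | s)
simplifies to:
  False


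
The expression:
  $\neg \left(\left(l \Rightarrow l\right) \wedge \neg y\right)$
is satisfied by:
  {y: True}


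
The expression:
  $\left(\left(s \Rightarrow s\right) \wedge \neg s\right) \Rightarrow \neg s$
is always true.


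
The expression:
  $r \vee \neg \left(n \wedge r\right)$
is always true.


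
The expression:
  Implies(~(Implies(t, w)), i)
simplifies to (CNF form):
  i | w | ~t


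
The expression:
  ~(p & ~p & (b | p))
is always true.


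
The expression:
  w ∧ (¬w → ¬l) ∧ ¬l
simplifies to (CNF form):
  w ∧ ¬l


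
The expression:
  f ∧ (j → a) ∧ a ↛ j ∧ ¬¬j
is never true.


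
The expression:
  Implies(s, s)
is always true.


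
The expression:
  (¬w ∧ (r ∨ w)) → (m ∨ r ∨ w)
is always true.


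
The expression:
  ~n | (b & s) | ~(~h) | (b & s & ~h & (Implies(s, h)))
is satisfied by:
  {b: True, h: True, s: True, n: False}
  {b: True, h: True, s: False, n: False}
  {h: True, s: True, b: False, n: False}
  {h: True, b: False, s: False, n: False}
  {b: True, s: True, h: False, n: False}
  {b: True, s: False, h: False, n: False}
  {s: True, b: False, h: False, n: False}
  {b: False, s: False, h: False, n: False}
  {b: True, n: True, h: True, s: True}
  {b: True, n: True, h: True, s: False}
  {n: True, h: True, s: True, b: False}
  {n: True, h: True, s: False, b: False}
  {n: True, b: True, s: True, h: False}


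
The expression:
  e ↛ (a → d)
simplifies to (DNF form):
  a ∧ e ∧ ¬d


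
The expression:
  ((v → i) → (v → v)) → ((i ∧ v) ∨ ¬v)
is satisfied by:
  {i: True, v: False}
  {v: False, i: False}
  {v: True, i: True}


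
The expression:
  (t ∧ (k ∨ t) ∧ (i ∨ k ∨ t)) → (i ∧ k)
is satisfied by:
  {k: True, i: True, t: False}
  {k: True, i: False, t: False}
  {i: True, k: False, t: False}
  {k: False, i: False, t: False}
  {k: True, t: True, i: True}


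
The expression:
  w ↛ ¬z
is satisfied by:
  {z: True, w: True}


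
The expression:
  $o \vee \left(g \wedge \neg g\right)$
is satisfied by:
  {o: True}


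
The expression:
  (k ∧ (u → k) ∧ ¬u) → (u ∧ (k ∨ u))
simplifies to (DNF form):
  u ∨ ¬k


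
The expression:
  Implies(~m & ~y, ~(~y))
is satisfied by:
  {y: True, m: True}
  {y: True, m: False}
  {m: True, y: False}


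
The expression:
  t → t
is always true.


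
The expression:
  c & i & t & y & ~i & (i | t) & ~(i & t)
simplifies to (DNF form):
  False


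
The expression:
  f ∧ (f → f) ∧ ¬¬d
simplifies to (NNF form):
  d ∧ f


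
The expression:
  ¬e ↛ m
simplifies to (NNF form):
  m ∨ ¬e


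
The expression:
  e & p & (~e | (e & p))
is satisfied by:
  {p: True, e: True}


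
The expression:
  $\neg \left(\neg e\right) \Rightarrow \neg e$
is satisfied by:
  {e: False}


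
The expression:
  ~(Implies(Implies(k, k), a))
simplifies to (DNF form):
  ~a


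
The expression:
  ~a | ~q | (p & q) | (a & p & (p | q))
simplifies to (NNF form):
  p | ~a | ~q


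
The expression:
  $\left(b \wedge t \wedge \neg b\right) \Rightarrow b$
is always true.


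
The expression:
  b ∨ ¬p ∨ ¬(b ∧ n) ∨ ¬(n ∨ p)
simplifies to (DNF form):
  True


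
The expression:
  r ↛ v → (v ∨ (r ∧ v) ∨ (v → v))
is always true.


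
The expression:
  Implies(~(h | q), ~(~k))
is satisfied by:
  {k: True, q: True, h: True}
  {k: True, q: True, h: False}
  {k: True, h: True, q: False}
  {k: True, h: False, q: False}
  {q: True, h: True, k: False}
  {q: True, h: False, k: False}
  {h: True, q: False, k: False}


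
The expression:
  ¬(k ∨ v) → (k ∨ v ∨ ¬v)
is always true.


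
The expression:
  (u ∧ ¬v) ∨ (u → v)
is always true.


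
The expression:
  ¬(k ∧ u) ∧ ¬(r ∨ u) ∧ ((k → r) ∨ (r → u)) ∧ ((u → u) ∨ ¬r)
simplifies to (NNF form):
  ¬r ∧ ¬u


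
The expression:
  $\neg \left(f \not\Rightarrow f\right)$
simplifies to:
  $\text{True}$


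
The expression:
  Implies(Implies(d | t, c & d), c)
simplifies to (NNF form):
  c | d | t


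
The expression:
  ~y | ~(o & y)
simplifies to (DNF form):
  ~o | ~y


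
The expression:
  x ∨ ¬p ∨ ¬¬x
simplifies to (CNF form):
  x ∨ ¬p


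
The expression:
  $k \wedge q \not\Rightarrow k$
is never true.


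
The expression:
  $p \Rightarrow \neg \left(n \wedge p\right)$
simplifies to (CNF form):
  $\neg n \vee \neg p$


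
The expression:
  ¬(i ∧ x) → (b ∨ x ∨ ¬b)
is always true.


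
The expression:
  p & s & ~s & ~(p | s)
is never true.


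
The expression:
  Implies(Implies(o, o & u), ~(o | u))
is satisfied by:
  {u: False}


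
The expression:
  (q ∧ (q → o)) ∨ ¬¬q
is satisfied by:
  {q: True}


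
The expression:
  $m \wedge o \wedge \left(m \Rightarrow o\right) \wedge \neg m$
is never true.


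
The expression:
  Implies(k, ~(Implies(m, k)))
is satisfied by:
  {k: False}


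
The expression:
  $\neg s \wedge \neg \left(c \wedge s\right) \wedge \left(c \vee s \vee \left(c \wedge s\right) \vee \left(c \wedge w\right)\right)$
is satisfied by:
  {c: True, s: False}


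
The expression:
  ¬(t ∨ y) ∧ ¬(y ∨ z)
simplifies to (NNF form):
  ¬t ∧ ¬y ∧ ¬z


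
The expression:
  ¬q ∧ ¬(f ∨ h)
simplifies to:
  ¬f ∧ ¬h ∧ ¬q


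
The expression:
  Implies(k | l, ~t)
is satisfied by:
  {k: False, t: False, l: False}
  {l: True, k: False, t: False}
  {k: True, l: False, t: False}
  {l: True, k: True, t: False}
  {t: True, l: False, k: False}


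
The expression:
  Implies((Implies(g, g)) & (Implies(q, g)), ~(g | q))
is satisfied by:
  {g: False}


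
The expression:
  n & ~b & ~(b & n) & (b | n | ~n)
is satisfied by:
  {n: True, b: False}


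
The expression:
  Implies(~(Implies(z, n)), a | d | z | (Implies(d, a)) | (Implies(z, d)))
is always true.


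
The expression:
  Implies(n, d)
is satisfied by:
  {d: True, n: False}
  {n: False, d: False}
  {n: True, d: True}


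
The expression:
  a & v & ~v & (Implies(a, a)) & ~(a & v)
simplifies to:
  False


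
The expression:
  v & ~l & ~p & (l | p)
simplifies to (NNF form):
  False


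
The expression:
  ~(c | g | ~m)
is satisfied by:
  {m: True, g: False, c: False}


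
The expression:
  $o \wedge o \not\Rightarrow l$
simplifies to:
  $o \wedge \neg l$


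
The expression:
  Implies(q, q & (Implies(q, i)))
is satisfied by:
  {i: True, q: False}
  {q: False, i: False}
  {q: True, i: True}


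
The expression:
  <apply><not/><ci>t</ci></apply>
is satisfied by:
  {t: False}


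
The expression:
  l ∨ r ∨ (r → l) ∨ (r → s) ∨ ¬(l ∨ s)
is always true.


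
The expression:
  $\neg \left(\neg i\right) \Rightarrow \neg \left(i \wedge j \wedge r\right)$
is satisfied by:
  {i: False, r: False, j: False}
  {j: True, i: False, r: False}
  {r: True, i: False, j: False}
  {j: True, r: True, i: False}
  {i: True, j: False, r: False}
  {j: True, i: True, r: False}
  {r: True, i: True, j: False}


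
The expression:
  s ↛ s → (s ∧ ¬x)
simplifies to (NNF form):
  True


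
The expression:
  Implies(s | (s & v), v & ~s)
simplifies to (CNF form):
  ~s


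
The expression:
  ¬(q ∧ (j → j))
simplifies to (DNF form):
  ¬q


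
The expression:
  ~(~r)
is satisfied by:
  {r: True}


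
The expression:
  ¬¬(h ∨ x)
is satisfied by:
  {x: True, h: True}
  {x: True, h: False}
  {h: True, x: False}


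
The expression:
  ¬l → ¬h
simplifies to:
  l ∨ ¬h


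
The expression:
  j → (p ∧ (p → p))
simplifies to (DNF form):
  p ∨ ¬j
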